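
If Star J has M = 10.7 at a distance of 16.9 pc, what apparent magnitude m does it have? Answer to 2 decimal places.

m = M + 5 log₁₀(d/10 pc) = 10.7 + 5 log₁₀(16.9/10)
  = 10.7 + 5 × 0.228 = 10.7 + 1.14 = 11.84.

11.84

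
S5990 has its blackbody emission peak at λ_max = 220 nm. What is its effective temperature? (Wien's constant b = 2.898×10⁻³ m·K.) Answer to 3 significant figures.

T = b/λ_max = 2.898×10⁻³ / (220×10⁻⁹) = 1.317×10^4 K.

1.32×10^4 K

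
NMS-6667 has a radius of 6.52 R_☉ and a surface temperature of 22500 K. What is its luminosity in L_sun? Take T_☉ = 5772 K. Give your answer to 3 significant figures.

9.82×10^3 L_sun

L/L_☉ = (R/R_☉)² (T/T_☉)⁴ = (6.52)² × (22500/5772)⁴
       = 42.51 × (3.898)⁴ = 42.51 × 230.9 = 9816.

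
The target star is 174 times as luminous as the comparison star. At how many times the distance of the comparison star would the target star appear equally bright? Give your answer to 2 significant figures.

Equal flux requires L_t/d_t² = L_c/d_c², so d_t/d_c = √(L_t/L_c)
= √(174) = 13.19.

13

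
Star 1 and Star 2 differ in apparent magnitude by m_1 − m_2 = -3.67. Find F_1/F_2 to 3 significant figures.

29.4

F_1/F_2 = 10^(−(m_1 − m_2)/2.5) = 10^(3.67/2.5) = 10^1.468 = 29.38.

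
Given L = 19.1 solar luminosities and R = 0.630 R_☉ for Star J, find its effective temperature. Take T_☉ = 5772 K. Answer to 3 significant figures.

1.52×10^4 K

T/T_☉ = (L/L_☉)^(1/4) / (R/R_☉)^(1/2)
T = 5772 × (19.1)^(1/4) / √(0.630) = 5772 × 2.091 / 0.7937 = 1.520×10^4 K.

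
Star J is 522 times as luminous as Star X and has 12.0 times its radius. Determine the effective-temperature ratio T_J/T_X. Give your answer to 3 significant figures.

1.38

L ∝ R²T⁴ gives T ∝ (L/R²)^(1/4), so
T_J/T_X = (522 / 12.0²)^(1/4) = (3.625)^(1/4) = 1.380.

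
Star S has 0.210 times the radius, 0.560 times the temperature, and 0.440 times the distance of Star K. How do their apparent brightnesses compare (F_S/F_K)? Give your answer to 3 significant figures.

L_S/L_K = (R_S/R_K)²(T_S/T_K)⁴ = (0.210)² × (0.560)⁴ = 0.004337.
F_S/F_K = (L_S/L_K)/(d_S/d_K)² = 0.004337 / (0.440)² = 0.02240.

0.0224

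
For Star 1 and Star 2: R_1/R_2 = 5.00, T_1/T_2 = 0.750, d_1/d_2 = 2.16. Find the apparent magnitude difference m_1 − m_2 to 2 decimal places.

-0.57

L_1/L_2 = (5.00)²(0.750)⁴ = 7.910.
F_1/F_2 = (L_1/L_2)/(d_1/d_2)² = 7.910/4.666 = 1.695.
m_1 − m_2 = −2.5 log₁₀(1.695) = -0.57.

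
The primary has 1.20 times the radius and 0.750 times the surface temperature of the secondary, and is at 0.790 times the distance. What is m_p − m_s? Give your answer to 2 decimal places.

L_p/L_s = (1.20)²(0.750)⁴ = 0.4556.
F_p/F_s = (L_p/L_s)/(d_p/d_s)² = 0.4556/0.6241 = 0.7301.
m_p − m_s = −2.5 log₁₀(0.7301) = 0.34.

0.34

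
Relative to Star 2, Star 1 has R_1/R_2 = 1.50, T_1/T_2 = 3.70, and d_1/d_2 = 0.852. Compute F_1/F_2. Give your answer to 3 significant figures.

581

L_1/L_2 = (R_1/R_2)²(T_1/T_2)⁴ = (1.50)² × (3.70)⁴ = 421.7.
F_1/F_2 = (L_1/L_2)/(d_1/d_2)² = 421.7 / (0.852)² = 580.9.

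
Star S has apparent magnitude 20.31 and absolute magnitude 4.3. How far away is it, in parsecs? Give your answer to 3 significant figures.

m − M = 5 log₁₀(d/10 pc)
20.31 − (4.3) = 16.01 = 5 log₁₀(d/10)
d = 10 × 10^(16.01/5) = 10 × 10^3.202 = 1.592×10^4 pc.

1.59×10^4 pc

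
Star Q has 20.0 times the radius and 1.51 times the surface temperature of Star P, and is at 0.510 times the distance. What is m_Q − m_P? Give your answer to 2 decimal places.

-9.76

L_Q/L_P = (20.0)²(1.51)⁴ = 2080.
F_Q/F_P = (L_Q/L_P)/(d_Q/d_P)² = 2080/0.2601 = 7995.
m_Q − m_P = −2.5 log₁₀(7995) = -9.76.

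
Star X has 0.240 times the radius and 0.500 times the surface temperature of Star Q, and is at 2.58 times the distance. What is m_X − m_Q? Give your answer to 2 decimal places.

8.17

L_X/L_Q = (0.240)²(0.500)⁴ = 0.003600.
F_X/F_Q = (L_X/L_Q)/(d_X/d_Q)² = 0.003600/6.656 = 5.408×10^-4.
m_X − m_Q = −2.5 log₁₀(5.408×10^-4) = 8.17.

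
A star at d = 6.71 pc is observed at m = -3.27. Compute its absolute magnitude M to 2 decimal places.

M = m − 5 log₁₀(d/10 pc) = -3.27 − 5 log₁₀(6.71/10)
  = -3.27 − 5 × -0.173 = -3.27 − -0.87 = -2.40.

-2.40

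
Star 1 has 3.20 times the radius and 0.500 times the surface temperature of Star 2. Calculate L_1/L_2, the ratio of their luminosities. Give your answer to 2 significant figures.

From the Stefan–Boltzmann law, L ∝ R²T⁴, so
L_1/L_2 = (R_1/R_2)² (T_1/T_2)⁴ = (3.20)² × (0.500)⁴ = 10.24 × 0.06250 = 0.6400.

0.64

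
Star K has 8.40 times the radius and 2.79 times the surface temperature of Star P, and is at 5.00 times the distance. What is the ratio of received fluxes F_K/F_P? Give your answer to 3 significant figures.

L_K/L_P = (R_K/R_P)²(T_K/T_P)⁴ = (8.40)² × (2.79)⁴ = 4275.
F_K/F_P = (L_K/L_P)/(d_K/d_P)² = 4275 / (5.00)² = 171.0.

171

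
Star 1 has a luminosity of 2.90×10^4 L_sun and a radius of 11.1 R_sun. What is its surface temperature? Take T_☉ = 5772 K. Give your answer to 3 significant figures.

T/T_☉ = (L/L_☉)^(1/4) / (R/R_☉)^(1/2)
T = 5772 × (2.90×10^4)^(1/4) / √(11.1) = 5772 × 13.05 / 3.332 = 2.261×10^4 K.

2.26×10^4 K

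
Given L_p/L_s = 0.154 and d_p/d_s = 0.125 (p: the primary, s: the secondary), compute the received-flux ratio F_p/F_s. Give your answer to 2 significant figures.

9.9

F = L/(4πd²), so F_p/F_s = (L_p/L_s) / (d_p/d_s)²
= 0.154 / (0.125)² = 0.154 / 0.01562 = 9.856.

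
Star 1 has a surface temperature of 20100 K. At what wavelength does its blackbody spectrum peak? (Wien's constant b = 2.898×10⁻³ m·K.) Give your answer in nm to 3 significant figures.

λ_max = b/T = 2.898×10⁻³ / 20100 = 1.44×10^-7 m = 144.2 nm.

144 nm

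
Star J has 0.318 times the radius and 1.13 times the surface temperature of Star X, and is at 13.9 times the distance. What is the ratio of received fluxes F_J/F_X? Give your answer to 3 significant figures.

L_J/L_X = (R_J/R_X)²(T_J/T_X)⁴ = (0.318)² × (1.13)⁴ = 0.1649.
F_J/F_X = (L_J/L_X)/(d_J/d_X)² = 0.1649 / (13.9)² = 8.534×10^-4.

8.53×10^-4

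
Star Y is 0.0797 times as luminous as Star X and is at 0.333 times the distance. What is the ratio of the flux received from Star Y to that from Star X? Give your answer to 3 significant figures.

F = L/(4πd²), so F_Y/F_X = (L_Y/L_X) / (d_Y/d_X)²
= 0.0797 / (0.333)² = 0.0797 / 0.1109 = 0.7187.

0.719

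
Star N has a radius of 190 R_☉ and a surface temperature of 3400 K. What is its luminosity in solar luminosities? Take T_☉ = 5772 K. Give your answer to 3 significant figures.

4.35×10^3 solar luminosities

L/L_☉ = (R/R_☉)² (T/T_☉)⁴ = (190)² × (3400/5772)⁴
       = 3.610×10^4 × (0.5891)⁴ = 3.610×10^4 × 0.1204 = 4346.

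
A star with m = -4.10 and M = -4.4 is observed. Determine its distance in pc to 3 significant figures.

m − M = 5 log₁₀(d/10 pc)
-4.10 − (-4.4) = 0.30 = 5 log₁₀(d/10)
d = 10 × 10^(0.30/5) = 10 × 10^0.060 = 11.48 pc.

11.5 pc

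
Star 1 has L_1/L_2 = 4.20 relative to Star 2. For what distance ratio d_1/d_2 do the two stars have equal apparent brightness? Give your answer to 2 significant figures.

2.0

Equal flux requires L_1/d_1² = L_2/d_2², so d_1/d_2 = √(L_1/L_2)
= √(4.20) = 2.049.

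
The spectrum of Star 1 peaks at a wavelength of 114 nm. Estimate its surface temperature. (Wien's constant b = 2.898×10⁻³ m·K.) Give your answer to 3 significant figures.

T = b/λ_max = 2.898×10⁻³ / (114×10⁻⁹) = 2.542×10^4 K.

2.54×10^4 K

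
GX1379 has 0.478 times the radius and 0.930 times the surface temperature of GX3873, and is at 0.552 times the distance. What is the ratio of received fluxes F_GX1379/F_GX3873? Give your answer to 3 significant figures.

0.561

L_GX1379/L_GX3873 = (R_GX1379/R_GX3873)²(T_GX1379/T_GX3873)⁴ = (0.478)² × (0.930)⁴ = 0.1709.
F_GX1379/F_GX3873 = (L_GX1379/L_GX3873)/(d_GX1379/d_GX3873)² = 0.1709 / (0.552)² = 0.5609.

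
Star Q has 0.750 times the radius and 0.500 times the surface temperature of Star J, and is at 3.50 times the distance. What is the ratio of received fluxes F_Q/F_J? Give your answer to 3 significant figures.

0.00287

L_Q/L_J = (R_Q/R_J)²(T_Q/T_J)⁴ = (0.750)² × (0.500)⁴ = 0.03516.
F_Q/F_J = (L_Q/L_J)/(d_Q/d_J)² = 0.03516 / (3.50)² = 0.002870.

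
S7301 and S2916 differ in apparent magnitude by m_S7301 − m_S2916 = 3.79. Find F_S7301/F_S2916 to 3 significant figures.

0.0305

F_S7301/F_S2916 = 10^(−(m_S7301 − m_S2916)/2.5) = 10^(-3.79/2.5) = 10^-1.516 = 0.03048.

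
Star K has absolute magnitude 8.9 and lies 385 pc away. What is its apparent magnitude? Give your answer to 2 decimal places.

16.83

m = M + 5 log₁₀(d/10 pc) = 8.9 + 5 log₁₀(385/10)
  = 8.9 + 5 × 1.585 = 8.9 + 7.93 = 16.83.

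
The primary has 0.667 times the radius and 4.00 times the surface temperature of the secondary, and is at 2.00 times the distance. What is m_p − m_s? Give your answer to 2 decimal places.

L_p/L_s = (0.667)²(4.00)⁴ = 113.9.
F_p/F_s = (L_p/L_s)/(d_p/d_s)² = 113.9/4.000 = 28.47.
m_p − m_s = −2.5 log₁₀(28.47) = -3.64.

-3.64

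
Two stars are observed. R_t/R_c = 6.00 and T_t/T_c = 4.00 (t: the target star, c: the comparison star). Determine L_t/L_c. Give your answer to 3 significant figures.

From the Stefan–Boltzmann law, L ∝ R²T⁴, so
L_t/L_c = (R_t/R_c)² (T_t/T_c)⁴ = (6.00)² × (4.00)⁴ = 36.00 × 256.0 = 9216.

9.22×10^3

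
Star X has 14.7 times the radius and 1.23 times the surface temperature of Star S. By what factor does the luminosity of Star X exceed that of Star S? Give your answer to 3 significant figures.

From the Stefan–Boltzmann law, L ∝ R²T⁴, so
L_X/L_S = (R_X/R_S)² (T_X/T_S)⁴ = (14.7)² × (1.23)⁴ = 216.1 × 2.289 = 494.6.

495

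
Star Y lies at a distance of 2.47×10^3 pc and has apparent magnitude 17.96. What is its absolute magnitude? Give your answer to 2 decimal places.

6.00

M = m − 5 log₁₀(d/10 pc) = 17.96 − 5 log₁₀(2.47×10^3/10)
  = 17.96 − 5 × 2.393 = 17.96 − 11.96 = 6.00.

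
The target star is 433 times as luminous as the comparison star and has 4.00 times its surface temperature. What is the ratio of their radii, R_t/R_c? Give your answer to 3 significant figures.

L ∝ R²T⁴ gives R ∝ √L / T², so
R_t/R_c = √(433) / (4.00)² = 20.81 / 16.00 = 1.301.

1.30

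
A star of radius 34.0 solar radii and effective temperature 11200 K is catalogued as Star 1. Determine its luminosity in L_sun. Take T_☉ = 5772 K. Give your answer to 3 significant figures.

L/L_☉ = (R/R_☉)² (T/T_☉)⁴ = (34.0)² × (11200/5772)⁴
       = 1156 × (1.940)⁴ = 1156 × 14.18 = 1.639×10^4.

1.64×10^4 L_sun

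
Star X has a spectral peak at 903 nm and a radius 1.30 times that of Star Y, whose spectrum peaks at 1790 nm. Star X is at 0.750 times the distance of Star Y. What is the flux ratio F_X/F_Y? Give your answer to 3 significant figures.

Wien's law: T_X/T_Y = λ_Y/λ_X = 1790/903 = 1.982.
L_X/L_Y = (R_X/R_Y)²(T_X/T_Y)⁴ = (1.30)²(1.982)⁴ = 26.09.
F_X/F_Y = (L_X/L_Y)/(d_X/d_Y)² = 26.09/(0.750)² = 46.39.

46.4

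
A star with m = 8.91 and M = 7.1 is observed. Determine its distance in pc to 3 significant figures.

m − M = 5 log₁₀(d/10 pc)
8.91 − (7.1) = 1.81 = 5 log₁₀(d/10)
d = 10 × 10^(1.81/5) = 10 × 10^0.362 = 23.01 pc.

23.0 pc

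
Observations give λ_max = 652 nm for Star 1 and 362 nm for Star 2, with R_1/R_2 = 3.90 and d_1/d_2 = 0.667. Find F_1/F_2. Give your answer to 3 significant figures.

Wien's law: T_1/T_2 = λ_2/λ_1 = 362/652 = 0.5552.
L_1/L_2 = (R_1/R_2)²(T_1/T_2)⁴ = (3.90)²(0.5552)⁴ = 1.445.
F_1/F_2 = (L_1/L_2)/(d_1/d_2)² = 1.445/(0.667)² = 3.249.

3.25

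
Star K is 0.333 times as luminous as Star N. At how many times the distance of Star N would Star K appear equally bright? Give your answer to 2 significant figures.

Equal flux requires L_K/d_K² = L_N/d_N², so d_K/d_N = √(L_K/L_N)
= √(0.333) = 0.5771.

0.58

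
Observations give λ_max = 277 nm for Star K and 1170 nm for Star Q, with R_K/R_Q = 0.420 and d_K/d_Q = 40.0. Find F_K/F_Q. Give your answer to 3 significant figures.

Wien's law: T_K/T_Q = λ_Q/λ_K = 1170/277 = 4.224.
L_K/L_Q = (R_K/R_Q)²(T_K/T_Q)⁴ = (0.420)²(4.224)⁴ = 56.15.
F_K/F_Q = (L_K/L_Q)/(d_K/d_Q)² = 56.15/(40.0)² = 0.03509.

0.0351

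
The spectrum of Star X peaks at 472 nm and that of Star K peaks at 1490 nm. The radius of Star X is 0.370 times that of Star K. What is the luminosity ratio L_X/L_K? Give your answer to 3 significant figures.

13.6

Wien's law gives T ∝ 1/λ_max, so T_X/T_K = λ_K/λ_X = 1490/472 = 3.157.
Then L ∝ R²T⁴ gives L_X/L_K = (0.370)² × (3.157)⁴ = 0.1369 × 99.31 = 13.60.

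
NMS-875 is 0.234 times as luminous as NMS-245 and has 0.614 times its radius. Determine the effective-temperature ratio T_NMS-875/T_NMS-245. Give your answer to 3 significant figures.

0.888

L ∝ R²T⁴ gives T ∝ (L/R²)^(1/4), so
T_NMS-875/T_NMS-245 = (0.234 / 0.614²)^(1/4) = (0.6207)^(1/4) = 0.8876.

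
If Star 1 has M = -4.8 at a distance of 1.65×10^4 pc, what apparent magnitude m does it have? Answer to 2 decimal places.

11.29

m = M + 5 log₁₀(d/10 pc) = -4.8 + 5 log₁₀(1.65×10^4/10)
  = -4.8 + 5 × 3.217 = -4.8 + 16.09 = 11.29.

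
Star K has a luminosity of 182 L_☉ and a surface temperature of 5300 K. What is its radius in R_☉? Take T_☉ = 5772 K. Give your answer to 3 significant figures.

16.0 R_☉

R/R_☉ = √(L/L_☉) / (T/T_☉)² = √(182) / (0.9182)²
       = 13.49 / 0.8431 = 16.00.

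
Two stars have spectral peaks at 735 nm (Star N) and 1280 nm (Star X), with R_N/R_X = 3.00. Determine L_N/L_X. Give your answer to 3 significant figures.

82.8

Wien's law gives T ∝ 1/λ_max, so T_N/T_X = λ_X/λ_N = 1280/735 = 1.741.
Then L ∝ R²T⁴ gives L_N/L_X = (3.00)² × (1.741)⁴ = 9.000 × 9.198 = 82.78.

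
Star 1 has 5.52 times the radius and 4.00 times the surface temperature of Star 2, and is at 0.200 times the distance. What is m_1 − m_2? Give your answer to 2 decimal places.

-13.23

L_1/L_2 = (5.52)²(4.00)⁴ = 7800.
F_1/F_2 = (L_1/L_2)/(d_1/d_2)² = 7800/0.04000 = 1.950×10^5.
m_1 − m_2 = −2.5 log₁₀(1.950×10^5) = -13.23.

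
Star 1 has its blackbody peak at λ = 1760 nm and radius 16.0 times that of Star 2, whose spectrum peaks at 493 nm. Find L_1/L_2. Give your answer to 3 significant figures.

Wien's law gives T ∝ 1/λ_max, so T_1/T_2 = λ_2/λ_1 = 493/1760 = 0.2801.
Then L ∝ R²T⁴ gives L_1/L_2 = (16.0)² × (0.2801)⁴ = 256.0 × 0.006157 = 1.576.

1.58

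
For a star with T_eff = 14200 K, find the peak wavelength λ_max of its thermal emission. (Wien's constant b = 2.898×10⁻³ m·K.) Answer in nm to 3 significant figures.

λ_max = b/T = 2.898×10⁻³ / 14200 = 2.04×10^-7 m = 204.1 nm.

204 nm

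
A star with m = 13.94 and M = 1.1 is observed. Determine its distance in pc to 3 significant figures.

m − M = 5 log₁₀(d/10 pc)
13.94 − (1.1) = 12.84 = 5 log₁₀(d/10)
d = 10 × 10^(12.84/5) = 10 × 10^2.568 = 3698 pc.

3.70×10^3 pc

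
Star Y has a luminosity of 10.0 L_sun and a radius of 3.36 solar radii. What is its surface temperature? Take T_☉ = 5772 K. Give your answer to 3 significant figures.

5.60×10^3 K

T/T_☉ = (L/L_☉)^(1/4) / (R/R_☉)^(1/2)
T = 5772 × (10.0)^(1/4) / √(3.36) = 5772 × 1.778 / 1.833 = 5600 K.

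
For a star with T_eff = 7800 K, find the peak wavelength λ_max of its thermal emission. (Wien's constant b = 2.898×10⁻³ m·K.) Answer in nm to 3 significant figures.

λ_max = b/T = 2.898×10⁻³ / 7800 = 3.72×10^-7 m = 371.5 nm.

372 nm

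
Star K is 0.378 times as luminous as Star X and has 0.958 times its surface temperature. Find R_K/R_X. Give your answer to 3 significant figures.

L ∝ R²T⁴ gives R ∝ √L / T², so
R_K/R_X = √(0.378) / (0.958)² = 0.6148 / 0.9178 = 0.6699.

0.670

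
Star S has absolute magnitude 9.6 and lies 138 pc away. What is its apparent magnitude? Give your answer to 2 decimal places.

m = M + 5 log₁₀(d/10 pc) = 9.6 + 5 log₁₀(138/10)
  = 9.6 + 5 × 1.140 = 9.6 + 5.70 = 15.30.

15.30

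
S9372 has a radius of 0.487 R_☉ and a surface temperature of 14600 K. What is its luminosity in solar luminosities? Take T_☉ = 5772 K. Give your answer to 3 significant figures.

L/L_☉ = (R/R_☉)² (T/T_☉)⁴ = (0.487)² × (14600/5772)⁴
       = 0.2372 × (2.529)⁴ = 0.2372 × 40.94 = 9.709.

9.71 solar luminosities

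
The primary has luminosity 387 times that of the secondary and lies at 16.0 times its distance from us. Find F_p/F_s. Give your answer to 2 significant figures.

1.5

F = L/(4πd²), so F_p/F_s = (L_p/L_s) / (d_p/d_s)²
= 387 / (16.0)² = 387 / 256.0 = 1.512.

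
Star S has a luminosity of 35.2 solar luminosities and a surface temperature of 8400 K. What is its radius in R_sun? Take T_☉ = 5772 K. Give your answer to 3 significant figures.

2.80 R_sun

R/R_☉ = √(L/L_☉) / (T/T_☉)² = √(35.2) / (1.455)²
       = 5.933 / 2.118 = 2.801.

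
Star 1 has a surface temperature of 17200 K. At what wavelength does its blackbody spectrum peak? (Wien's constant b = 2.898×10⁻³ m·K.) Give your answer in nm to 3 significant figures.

λ_max = b/T = 2.898×10⁻³ / 17200 = 1.68×10^-7 m = 168.5 nm.

168 nm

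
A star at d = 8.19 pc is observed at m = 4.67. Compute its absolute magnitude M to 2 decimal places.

M = m − 5 log₁₀(d/10 pc) = 4.67 − 5 log₁₀(8.19/10)
  = 4.67 − 5 × -0.087 = 4.67 − -0.43 = 5.10.

5.10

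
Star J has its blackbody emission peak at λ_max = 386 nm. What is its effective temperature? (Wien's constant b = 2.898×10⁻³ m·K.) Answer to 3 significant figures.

7.51×10^3 K

T = b/λ_max = 2.898×10⁻³ / (386×10⁻⁹) = 7508 K.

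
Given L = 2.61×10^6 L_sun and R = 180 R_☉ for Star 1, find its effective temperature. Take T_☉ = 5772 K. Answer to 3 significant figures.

T/T_☉ = (L/L_☉)^(1/4) / (R/R_☉)^(1/2)
T = 5772 × (2.61×10^6)^(1/4) / √(180) = 5772 × 40.19 / 13.42 = 1.729×10^4 K.

1.73×10^4 K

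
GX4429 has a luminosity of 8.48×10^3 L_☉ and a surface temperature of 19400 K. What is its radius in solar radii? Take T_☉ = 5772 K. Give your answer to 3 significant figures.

8.15 solar radii

R/R_☉ = √(L/L_☉) / (T/T_☉)² = √(8.48×10^3) / (3.361)²
       = 92.09 / 11.30 = 8.152.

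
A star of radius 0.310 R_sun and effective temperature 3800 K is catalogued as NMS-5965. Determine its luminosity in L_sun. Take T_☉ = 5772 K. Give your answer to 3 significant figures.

0.0181 L_sun

L/L_☉ = (R/R_☉)² (T/T_☉)⁴ = (0.310)² × (3800/5772)⁴
       = 0.09610 × (0.6584)⁴ = 0.09610 × 0.1879 = 0.01805.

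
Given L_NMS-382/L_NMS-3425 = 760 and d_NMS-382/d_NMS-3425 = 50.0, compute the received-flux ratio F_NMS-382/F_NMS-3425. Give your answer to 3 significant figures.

0.304

F = L/(4πd²), so F_NMS-382/F_NMS-3425 = (L_NMS-382/L_NMS-3425) / (d_NMS-382/d_NMS-3425)²
= 760 / (50.0)² = 760 / 2500 = 0.3040.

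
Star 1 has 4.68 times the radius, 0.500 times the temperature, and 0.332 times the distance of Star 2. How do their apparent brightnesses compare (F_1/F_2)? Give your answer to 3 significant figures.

12.4

L_1/L_2 = (R_1/R_2)²(T_1/T_2)⁴ = (4.68)² × (0.500)⁴ = 1.369.
F_1/F_2 = (L_1/L_2)/(d_1/d_2)² = 1.369 / (0.332)² = 12.42.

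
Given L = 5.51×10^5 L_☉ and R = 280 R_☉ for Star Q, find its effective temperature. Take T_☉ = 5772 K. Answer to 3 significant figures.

T/T_☉ = (L/L_☉)^(1/4) / (R/R_☉)^(1/2)
T = 5772 × (5.51×10^5)^(1/4) / √(280) = 5772 × 27.25 / 16.73 = 9398 K.

9.40×10^3 K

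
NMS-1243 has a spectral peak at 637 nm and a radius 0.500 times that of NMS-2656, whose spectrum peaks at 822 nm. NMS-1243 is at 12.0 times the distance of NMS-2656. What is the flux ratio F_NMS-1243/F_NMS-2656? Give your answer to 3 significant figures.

Wien's law: T_NMS-1243/T_NMS-2656 = λ_NMS-2656/λ_NMS-1243 = 822/637 = 1.290.
L_NMS-1243/L_NMS-2656 = (R_NMS-1243/R_NMS-2656)²(T_NMS-1243/T_NMS-2656)⁴ = (0.500)²(1.290)⁴ = 0.6932.
F_NMS-1243/F_NMS-2656 = (L_NMS-1243/L_NMS-2656)/(d_NMS-1243/d_NMS-2656)² = 0.6932/(12.0)² = 0.004814.

0.00481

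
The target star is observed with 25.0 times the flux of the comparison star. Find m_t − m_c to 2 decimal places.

m_t − m_c = −2.5 log₁₀(F_t/F_c) = −2.5 log₁₀(25.0) = −2.5 × (1.398) = -3.495.

-3.49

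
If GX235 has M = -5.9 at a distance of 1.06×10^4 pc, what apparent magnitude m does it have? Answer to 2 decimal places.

m = M + 5 log₁₀(d/10 pc) = -5.9 + 5 log₁₀(1.06×10^4/10)
  = -5.9 + 5 × 3.025 = -5.9 + 15.13 = 9.23.

9.23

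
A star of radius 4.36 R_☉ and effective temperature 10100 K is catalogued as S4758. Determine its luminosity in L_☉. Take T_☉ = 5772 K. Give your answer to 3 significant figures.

L/L_☉ = (R/R_☉)² (T/T_☉)⁴ = (4.36)² × (10100/5772)⁴
       = 19.01 × (1.750)⁴ = 19.01 × 9.375 = 178.2.

178 L_☉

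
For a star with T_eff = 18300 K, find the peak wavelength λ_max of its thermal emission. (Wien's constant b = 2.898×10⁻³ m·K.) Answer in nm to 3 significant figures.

λ_max = b/T = 2.898×10⁻³ / 18300 = 1.58×10^-7 m = 158.4 nm.

158 nm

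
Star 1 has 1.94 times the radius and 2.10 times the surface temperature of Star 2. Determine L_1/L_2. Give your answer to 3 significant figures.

From the Stefan–Boltzmann law, L ∝ R²T⁴, so
L_1/L_2 = (R_1/R_2)² (T_1/T_2)⁴ = (1.94)² × (2.10)⁴ = 3.764 × 19.45 = 73.19.

73.2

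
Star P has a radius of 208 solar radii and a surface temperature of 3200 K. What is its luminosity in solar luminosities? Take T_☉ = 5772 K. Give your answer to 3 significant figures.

4.09×10^3 solar luminosities

L/L_☉ = (R/R_☉)² (T/T_☉)⁴ = (208)² × (3200/5772)⁴
       = 4.326×10^4 × (0.5544)⁴ = 4.326×10^4 × 0.09447 = 4087.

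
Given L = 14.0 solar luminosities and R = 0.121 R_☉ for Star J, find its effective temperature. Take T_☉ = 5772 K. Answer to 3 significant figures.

T/T_☉ = (L/L_☉)^(1/4) / (R/R_☉)^(1/2)
T = 5772 × (14.0)^(1/4) / √(0.121) = 5772 × 1.934 / 0.3479 = 3.210×10^4 K.

3.21×10^4 K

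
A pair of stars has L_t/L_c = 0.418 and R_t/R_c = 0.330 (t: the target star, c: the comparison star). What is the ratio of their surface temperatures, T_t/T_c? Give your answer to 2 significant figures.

1.4

L ∝ R²T⁴ gives T ∝ (L/R²)^(1/4), so
T_t/T_c = (0.418 / 0.330²)^(1/4) = (3.838)^(1/4) = 1.400.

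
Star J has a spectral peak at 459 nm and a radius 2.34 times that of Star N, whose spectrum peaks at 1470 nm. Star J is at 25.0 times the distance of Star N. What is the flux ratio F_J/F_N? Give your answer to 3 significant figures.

0.922

Wien's law: T_J/T_N = λ_N/λ_J = 1470/459 = 3.203.
L_J/L_N = (R_J/R_N)²(T_J/T_N)⁴ = (2.34)²(3.203)⁴ = 576.0.
F_J/F_N = (L_J/L_N)/(d_J/d_N)² = 576.0/(25.0)² = 0.9217.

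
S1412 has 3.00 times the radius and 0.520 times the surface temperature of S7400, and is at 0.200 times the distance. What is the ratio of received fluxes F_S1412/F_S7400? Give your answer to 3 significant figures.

L_S1412/L_S7400 = (R_S1412/R_S7400)²(T_S1412/T_S7400)⁴ = (3.00)² × (0.520)⁴ = 0.6580.
F_S1412/F_S7400 = (L_S1412/L_S7400)/(d_S1412/d_S7400)² = 0.6580 / (0.200)² = 16.45.

16.5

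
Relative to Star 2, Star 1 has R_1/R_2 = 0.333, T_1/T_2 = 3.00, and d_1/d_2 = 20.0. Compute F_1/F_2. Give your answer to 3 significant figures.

L_1/L_2 = (R_1/R_2)²(T_1/T_2)⁴ = (0.333)² × (3.00)⁴ = 8.982.
F_1/F_2 = (L_1/L_2)/(d_1/d_2)² = 8.982 / (20.0)² = 0.02246.

0.0225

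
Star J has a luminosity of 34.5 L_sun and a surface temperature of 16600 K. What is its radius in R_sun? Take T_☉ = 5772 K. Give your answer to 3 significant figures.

0.710 R_sun

R/R_☉ = √(L/L_☉) / (T/T_☉)² = √(34.5) / (2.876)²
       = 5.874 / 8.271 = 0.7101.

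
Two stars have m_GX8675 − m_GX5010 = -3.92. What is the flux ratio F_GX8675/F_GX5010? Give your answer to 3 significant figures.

F_GX8675/F_GX5010 = 10^(−(m_GX8675 − m_GX5010)/2.5) = 10^(3.92/2.5) = 10^1.568 = 36.98.

37.0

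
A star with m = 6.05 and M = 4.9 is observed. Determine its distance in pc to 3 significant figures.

17.0 pc

m − M = 5 log₁₀(d/10 pc)
6.05 − (4.9) = 1.15 = 5 log₁₀(d/10)
d = 10 × 10^(1.15/5) = 10 × 10^0.230 = 16.98 pc.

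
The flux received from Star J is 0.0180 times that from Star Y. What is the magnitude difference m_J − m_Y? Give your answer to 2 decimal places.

4.36

m_J − m_Y = −2.5 log₁₀(F_J/F_Y) = −2.5 log₁₀(0.0180) = −2.5 × (-1.745) = 4.362.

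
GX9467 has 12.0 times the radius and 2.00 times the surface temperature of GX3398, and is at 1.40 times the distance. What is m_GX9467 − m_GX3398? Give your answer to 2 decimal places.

L_GX9467/L_GX3398 = (12.0)²(2.00)⁴ = 2304.
F_GX9467/F_GX3398 = (L_GX9467/L_GX3398)/(d_GX9467/d_GX3398)² = 2304/1.960 = 1176.
m_GX9467 − m_GX3398 = −2.5 log₁₀(1176) = -7.68.

-7.68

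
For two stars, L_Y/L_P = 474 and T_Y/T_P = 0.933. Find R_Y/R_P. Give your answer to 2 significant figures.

25

L ∝ R²T⁴ gives R ∝ √L / T², so
R_Y/R_P = √(474) / (0.933)² = 21.77 / 0.8705 = 25.01.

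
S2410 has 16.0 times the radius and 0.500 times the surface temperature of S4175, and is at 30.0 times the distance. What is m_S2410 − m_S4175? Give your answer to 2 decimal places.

L_S2410/L_S4175 = (16.0)²(0.500)⁴ = 16.00.
F_S2410/F_S4175 = (L_S2410/L_S4175)/(d_S2410/d_S4175)² = 16.00/900.0 = 0.01778.
m_S2410 − m_S4175 = −2.5 log₁₀(0.01778) = 4.38.

4.38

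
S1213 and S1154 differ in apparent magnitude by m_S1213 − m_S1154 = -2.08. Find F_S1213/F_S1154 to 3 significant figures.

6.79

F_S1213/F_S1154 = 10^(−(m_S1213 − m_S1154)/2.5) = 10^(2.08/2.5) = 10^0.832 = 6.792.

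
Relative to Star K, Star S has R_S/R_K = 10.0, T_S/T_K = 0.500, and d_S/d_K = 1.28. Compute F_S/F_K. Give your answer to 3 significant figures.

3.81

L_S/L_K = (R_S/R_K)²(T_S/T_K)⁴ = (10.0)² × (0.500)⁴ = 6.250.
F_S/F_K = (L_S/L_K)/(d_S/d_K)² = 6.250 / (1.28)² = 3.815.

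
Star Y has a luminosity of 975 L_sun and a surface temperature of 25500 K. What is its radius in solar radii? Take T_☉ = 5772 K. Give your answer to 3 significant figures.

1.60 solar radii

R/R_☉ = √(L/L_☉) / (T/T_☉)² = √(975) / (4.418)²
       = 31.22 / 19.52 = 1.600.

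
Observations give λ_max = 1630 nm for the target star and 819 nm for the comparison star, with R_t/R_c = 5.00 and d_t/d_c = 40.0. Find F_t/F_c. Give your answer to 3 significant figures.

9.96×10^-4

Wien's law: T_t/T_c = λ_c/λ_t = 819/1630 = 0.5025.
L_t/L_c = (R_t/R_c)²(T_t/T_c)⁴ = (5.00)²(0.5025)⁴ = 1.593.
F_t/F_c = (L_t/L_c)/(d_t/d_c)² = 1.593/(40.0)² = 9.959×10^-4.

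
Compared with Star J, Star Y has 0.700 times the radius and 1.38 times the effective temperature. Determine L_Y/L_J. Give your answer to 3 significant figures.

1.78

From the Stefan–Boltzmann law, L ∝ R²T⁴, so
L_Y/L_J = (R_Y/R_J)² (T_Y/T_J)⁴ = (0.700)² × (1.38)⁴ = 0.4900 × 3.627 = 1.777.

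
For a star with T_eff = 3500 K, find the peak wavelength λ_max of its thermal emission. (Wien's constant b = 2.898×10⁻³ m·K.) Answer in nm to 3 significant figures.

λ_max = b/T = 2.898×10⁻³ / 3500 = 8.28×10^-7 m = 828.0 nm.

828 nm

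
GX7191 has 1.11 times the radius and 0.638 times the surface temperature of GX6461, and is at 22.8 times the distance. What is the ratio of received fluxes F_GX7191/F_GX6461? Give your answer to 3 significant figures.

L_GX7191/L_GX6461 = (R_GX7191/R_GX6461)²(T_GX7191/T_GX6461)⁴ = (1.11)² × (0.638)⁴ = 0.2041.
F_GX7191/F_GX6461 = (L_GX7191/L_GX6461)/(d_GX7191/d_GX6461)² = 0.2041 / (22.8)² = 3.927×10^-4.

3.93×10^-4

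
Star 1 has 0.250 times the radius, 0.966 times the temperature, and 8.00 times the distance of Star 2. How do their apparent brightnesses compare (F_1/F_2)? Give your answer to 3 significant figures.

L_1/L_2 = (R_1/R_2)²(T_1/T_2)⁴ = (0.250)² × (0.966)⁴ = 0.05442.
F_1/F_2 = (L_1/L_2)/(d_1/d_2)² = 0.05442 / (8.00)² = 8.504×10^-4.

8.50×10^-4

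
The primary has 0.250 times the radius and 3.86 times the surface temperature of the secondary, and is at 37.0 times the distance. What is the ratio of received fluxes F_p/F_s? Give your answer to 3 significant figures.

L_p/L_s = (R_p/R_s)²(T_p/T_s)⁴ = (0.250)² × (3.86)⁴ = 13.87.
F_p/F_s = (L_p/L_s)/(d_p/d_s)² = 13.87 / (37.0)² = 0.01014.

0.0101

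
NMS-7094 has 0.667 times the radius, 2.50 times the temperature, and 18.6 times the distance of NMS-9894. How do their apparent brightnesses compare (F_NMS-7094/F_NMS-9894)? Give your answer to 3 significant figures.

0.0502

L_NMS-7094/L_NMS-9894 = (R_NMS-7094/R_NMS-9894)²(T_NMS-7094/T_NMS-9894)⁴ = (0.667)² × (2.50)⁴ = 17.38.
F_NMS-7094/F_NMS-9894 = (L_NMS-7094/L_NMS-9894)/(d_NMS-7094/d_NMS-9894)² = 17.38 / (18.6)² = 0.05023.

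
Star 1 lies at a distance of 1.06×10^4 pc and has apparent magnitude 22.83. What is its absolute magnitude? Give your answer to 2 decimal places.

7.70

M = m − 5 log₁₀(d/10 pc) = 22.83 − 5 log₁₀(1.06×10^4/10)
  = 22.83 − 5 × 3.025 = 22.83 − 15.13 = 7.70.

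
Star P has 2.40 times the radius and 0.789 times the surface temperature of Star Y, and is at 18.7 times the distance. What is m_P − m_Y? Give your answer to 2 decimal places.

5.49

L_P/L_Y = (2.40)²(0.789)⁴ = 2.232.
F_P/F_Y = (L_P/L_Y)/(d_P/d_Y)² = 2.232/349.7 = 0.006383.
m_P − m_Y = −2.5 log₁₀(0.006383) = 5.49.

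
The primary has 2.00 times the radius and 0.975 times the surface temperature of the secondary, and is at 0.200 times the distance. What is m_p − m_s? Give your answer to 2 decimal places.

-4.89

L_p/L_s = (2.00)²(0.975)⁴ = 3.615.
F_p/F_s = (L_p/L_s)/(d_p/d_s)² = 3.615/0.04000 = 90.37.
m_p − m_s = −2.5 log₁₀(90.37) = -4.89.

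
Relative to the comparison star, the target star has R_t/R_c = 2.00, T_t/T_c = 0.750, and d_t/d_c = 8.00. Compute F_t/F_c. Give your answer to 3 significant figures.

L_t/L_c = (R_t/R_c)²(T_t/T_c)⁴ = (2.00)² × (0.750)⁴ = 1.266.
F_t/F_c = (L_t/L_c)/(d_t/d_c)² = 1.266 / (8.00)² = 0.01978.

0.0198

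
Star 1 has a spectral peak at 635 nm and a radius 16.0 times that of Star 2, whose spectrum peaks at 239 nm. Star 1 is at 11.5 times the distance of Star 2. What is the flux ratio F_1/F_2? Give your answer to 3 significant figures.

0.0388

Wien's law: T_1/T_2 = λ_2/λ_1 = 239/635 = 0.3764.
L_1/L_2 = (R_1/R_2)²(T_1/T_2)⁴ = (16.0)²(0.3764)⁴ = 5.137.
F_1/F_2 = (L_1/L_2)/(d_1/d_2)² = 5.137/(11.5)² = 0.03885.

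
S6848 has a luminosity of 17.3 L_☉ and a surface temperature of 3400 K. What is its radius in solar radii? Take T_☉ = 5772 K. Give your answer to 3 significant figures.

R/R_☉ = √(L/L_☉) / (T/T_☉)² = √(17.3) / (0.5891)²
       = 4.159 / 0.3470 = 11.99.

12.0 solar radii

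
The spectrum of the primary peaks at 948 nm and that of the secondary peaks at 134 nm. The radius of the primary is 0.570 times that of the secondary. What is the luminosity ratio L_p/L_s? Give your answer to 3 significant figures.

1.30×10^-4

Wien's law gives T ∝ 1/λ_max, so T_p/T_s = λ_s/λ_p = 134/948 = 0.1414.
Then L ∝ R²T⁴ gives L_p/L_s = (0.570)² × (0.1414)⁴ = 0.3249 × 3.992×10^-4 = 1.297×10^-4.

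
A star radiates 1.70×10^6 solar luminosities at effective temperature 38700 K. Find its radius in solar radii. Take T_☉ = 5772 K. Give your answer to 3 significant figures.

R/R_☉ = √(L/L_☉) / (T/T_☉)² = √(1.70×10^6) / (6.705)²
       = 1304 / 44.95 = 29.00.

29.0 solar radii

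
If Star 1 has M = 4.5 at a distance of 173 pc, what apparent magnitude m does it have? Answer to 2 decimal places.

10.69

m = M + 5 log₁₀(d/10 pc) = 4.5 + 5 log₁₀(173/10)
  = 4.5 + 5 × 1.238 = 4.5 + 6.19 = 10.69.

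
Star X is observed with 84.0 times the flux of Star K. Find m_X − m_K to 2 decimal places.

m_X − m_K = −2.5 log₁₀(F_X/F_K) = −2.5 log₁₀(84.0) = −2.5 × (1.924) = -4.811.

-4.81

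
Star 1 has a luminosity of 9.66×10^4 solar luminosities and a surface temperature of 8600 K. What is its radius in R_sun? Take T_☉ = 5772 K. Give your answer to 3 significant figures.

140 R_sun

R/R_☉ = √(L/L_☉) / (T/T_☉)² = √(9.66×10^4) / (1.490)²
       = 310.8 / 2.220 = 140.0.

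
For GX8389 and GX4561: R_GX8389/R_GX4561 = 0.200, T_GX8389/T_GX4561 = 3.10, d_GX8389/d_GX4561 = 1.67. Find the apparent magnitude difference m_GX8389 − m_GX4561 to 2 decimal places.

L_GX8389/L_GX4561 = (0.200)²(3.10)⁴ = 3.694.
F_GX8389/F_GX4561 = (L_GX8389/L_GX4561)/(d_GX8389/d_GX4561)² = 3.694/2.789 = 1.325.
m_GX8389 − m_GX4561 = −2.5 log₁₀(1.325) = -0.31.

-0.31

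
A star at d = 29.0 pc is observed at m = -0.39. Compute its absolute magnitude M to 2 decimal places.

M = m − 5 log₁₀(d/10 pc) = -0.39 − 5 log₁₀(29.0/10)
  = -0.39 − 5 × 0.462 = -0.39 − 2.31 = -2.70.

-2.70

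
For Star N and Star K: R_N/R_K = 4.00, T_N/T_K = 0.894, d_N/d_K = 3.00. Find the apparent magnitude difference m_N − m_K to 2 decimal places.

L_N/L_K = (4.00)²(0.894)⁴ = 10.22.
F_N/F_K = (L_N/L_K)/(d_N/d_K)² = 10.22/9.000 = 1.136.
m_N − m_K = −2.5 log₁₀(1.136) = -0.14.

-0.14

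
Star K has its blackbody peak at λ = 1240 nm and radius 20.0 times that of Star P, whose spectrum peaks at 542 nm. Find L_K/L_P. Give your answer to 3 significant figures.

14.6

Wien's law gives T ∝ 1/λ_max, so T_K/T_P = λ_P/λ_K = 542/1240 = 0.4371.
Then L ∝ R²T⁴ gives L_K/L_P = (20.0)² × (0.4371)⁴ = 400.0 × 0.03650 = 14.60.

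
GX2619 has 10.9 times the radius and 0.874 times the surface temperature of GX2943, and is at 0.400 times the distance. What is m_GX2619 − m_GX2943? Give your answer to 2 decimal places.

-6.59

L_GX2619/L_GX2943 = (10.9)²(0.874)⁴ = 69.33.
F_GX2619/F_GX2943 = (L_GX2619/L_GX2943)/(d_GX2619/d_GX2943)² = 69.33/0.1600 = 433.3.
m_GX2619 − m_GX2943 = −2.5 log₁₀(433.3) = -6.59.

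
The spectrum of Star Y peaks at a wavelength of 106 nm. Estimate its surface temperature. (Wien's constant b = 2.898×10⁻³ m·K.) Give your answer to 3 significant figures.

T = b/λ_max = 2.898×10⁻³ / (106×10⁻⁹) = 2.734×10^4 K.

2.73×10^4 K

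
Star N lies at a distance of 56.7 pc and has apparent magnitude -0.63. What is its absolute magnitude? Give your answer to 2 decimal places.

M = m − 5 log₁₀(d/10 pc) = -0.63 − 5 log₁₀(56.7/10)
  = -0.63 − 5 × 0.754 = -0.63 − 3.77 = -4.40.

-4.40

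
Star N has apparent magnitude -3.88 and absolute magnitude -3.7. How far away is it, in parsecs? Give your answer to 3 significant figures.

m − M = 5 log₁₀(d/10 pc)
-3.88 − (-3.7) = -0.18 = 5 log₁₀(d/10)
d = 10 × 10^(-0.18/5) = 10 × 10^-0.036 = 9.204 pc.

9.20 pc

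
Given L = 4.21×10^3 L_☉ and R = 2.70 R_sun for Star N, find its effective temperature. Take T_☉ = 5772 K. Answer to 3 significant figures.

2.83×10^4 K

T/T_☉ = (L/L_☉)^(1/4) / (R/R_☉)^(1/2)
T = 5772 × (4.21×10^3)^(1/4) / √(2.70) = 5772 × 8.055 / 1.643 = 2.830×10^4 K.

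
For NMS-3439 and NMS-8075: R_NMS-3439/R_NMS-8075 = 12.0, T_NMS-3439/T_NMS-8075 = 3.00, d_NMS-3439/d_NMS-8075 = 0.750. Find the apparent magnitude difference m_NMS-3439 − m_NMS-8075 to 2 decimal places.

-10.79

L_NMS-3439/L_NMS-8075 = (12.0)²(3.00)⁴ = 1.166×10^4.
F_NMS-3439/F_NMS-8075 = (L_NMS-3439/L_NMS-8075)/(d_NMS-3439/d_NMS-8075)² = 1.166×10^4/0.5625 = 2.074×10^4.
m_NMS-3439 − m_NMS-8075 = −2.5 log₁₀(2.074×10^4) = -10.79.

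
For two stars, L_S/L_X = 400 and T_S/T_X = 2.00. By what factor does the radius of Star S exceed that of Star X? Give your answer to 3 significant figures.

L ∝ R²T⁴ gives R ∝ √L / T², so
R_S/R_X = √(400) / (2.00)² = 20.00 / 4.000 = 5.000.

5.00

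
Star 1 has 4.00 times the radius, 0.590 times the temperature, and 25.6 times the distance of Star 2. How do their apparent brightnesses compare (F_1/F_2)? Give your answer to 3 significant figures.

0.00296

L_1/L_2 = (R_1/R_2)²(T_1/T_2)⁴ = (4.00)² × (0.590)⁴ = 1.939.
F_1/F_2 = (L_1/L_2)/(d_1/d_2)² = 1.939 / (25.6)² = 0.002958.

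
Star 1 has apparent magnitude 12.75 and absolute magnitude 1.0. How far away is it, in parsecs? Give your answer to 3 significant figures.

2.24×10^3 pc

m − M = 5 log₁₀(d/10 pc)
12.75 − (1.0) = 11.75 = 5 log₁₀(d/10)
d = 10 × 10^(11.75/5) = 10 × 10^2.350 = 2239 pc.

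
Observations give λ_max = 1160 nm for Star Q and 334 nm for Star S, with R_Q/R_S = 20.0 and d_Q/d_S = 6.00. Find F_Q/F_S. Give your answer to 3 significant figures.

Wien's law: T_Q/T_S = λ_S/λ_Q = 334/1160 = 0.2879.
L_Q/L_S = (R_Q/R_S)²(T_Q/T_S)⁴ = (20.0)²(0.2879)⁴ = 2.749.
F_Q/F_S = (L_Q/L_S)/(d_Q/d_S)² = 2.749/(6.00)² = 0.07637.

0.0764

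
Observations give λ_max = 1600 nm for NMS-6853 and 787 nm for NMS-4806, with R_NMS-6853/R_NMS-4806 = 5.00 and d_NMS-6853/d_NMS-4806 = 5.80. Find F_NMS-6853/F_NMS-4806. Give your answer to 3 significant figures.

0.0435

Wien's law: T_NMS-6853/T_NMS-4806 = λ_NMS-4806/λ_NMS-6853 = 787/1600 = 0.4919.
L_NMS-6853/L_NMS-4806 = (R_NMS-6853/R_NMS-4806)²(T_NMS-6853/T_NMS-4806)⁴ = (5.00)²(0.4919)⁴ = 1.463.
F_NMS-6853/F_NMS-4806 = (L_NMS-6853/L_NMS-4806)/(d_NMS-6853/d_NMS-4806)² = 1.463/(5.80)² = 0.04350.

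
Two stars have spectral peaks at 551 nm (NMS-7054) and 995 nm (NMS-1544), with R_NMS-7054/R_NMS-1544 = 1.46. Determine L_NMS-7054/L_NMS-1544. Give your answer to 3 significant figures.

22.7

Wien's law gives T ∝ 1/λ_max, so T_NMS-7054/T_NMS-1544 = λ_NMS-1544/λ_NMS-7054 = 995/551 = 1.806.
Then L ∝ R²T⁴ gives L_NMS-7054/L_NMS-1544 = (1.46)² × (1.806)⁴ = 2.132 × 10.63 = 22.67.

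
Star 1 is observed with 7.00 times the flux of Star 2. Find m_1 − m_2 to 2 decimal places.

m_1 − m_2 = −2.5 log₁₀(F_1/F_2) = −2.5 log₁₀(7.00) = −2.5 × (0.845) = -2.113.

-2.11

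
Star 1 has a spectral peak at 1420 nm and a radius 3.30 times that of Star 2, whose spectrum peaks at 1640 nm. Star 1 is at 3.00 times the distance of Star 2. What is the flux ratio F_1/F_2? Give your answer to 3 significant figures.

Wien's law: T_1/T_2 = λ_2/λ_1 = 1640/1420 = 1.155.
L_1/L_2 = (R_1/R_2)²(T_1/T_2)⁴ = (3.30)²(1.155)⁴ = 19.38.
F_1/F_2 = (L_1/L_2)/(d_1/d_2)² = 19.38/(3.00)² = 2.153.

2.15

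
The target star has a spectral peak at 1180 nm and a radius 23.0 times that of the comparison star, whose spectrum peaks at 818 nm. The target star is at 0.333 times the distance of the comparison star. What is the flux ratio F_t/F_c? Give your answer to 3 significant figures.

1.10×10^3

Wien's law: T_t/T_c = λ_c/λ_t = 818/1180 = 0.6932.
L_t/L_c = (R_t/R_c)²(T_t/T_c)⁴ = (23.0)²(0.6932)⁴ = 122.2.
F_t/F_c = (L_t/L_c)/(d_t/d_c)² = 122.2/(0.333)² = 1102.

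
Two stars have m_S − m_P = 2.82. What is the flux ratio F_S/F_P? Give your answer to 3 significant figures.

F_S/F_P = 10^(−(m_S − m_P)/2.5) = 10^(-2.82/2.5) = 10^-1.128 = 0.07447.

0.0745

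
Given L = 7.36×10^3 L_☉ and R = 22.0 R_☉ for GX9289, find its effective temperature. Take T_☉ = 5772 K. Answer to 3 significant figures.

1.14×10^4 K

T/T_☉ = (L/L_☉)^(1/4) / (R/R_☉)^(1/2)
T = 5772 × (7.36×10^3)^(1/4) / √(22.0) = 5772 × 9.262 / 4.690 = 1.140×10^4 K.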